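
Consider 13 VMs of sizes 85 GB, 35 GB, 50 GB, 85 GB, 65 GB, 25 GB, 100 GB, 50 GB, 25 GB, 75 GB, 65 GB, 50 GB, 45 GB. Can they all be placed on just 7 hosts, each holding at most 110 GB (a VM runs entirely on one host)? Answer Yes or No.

Total = 755 GB; ⌈755/110⌉ = 7.
The bound of 7 does not rule out 7, but exhaustive search shows no assignment into 7 hosts of capacity 110 GB exists — the minimum is 8.

No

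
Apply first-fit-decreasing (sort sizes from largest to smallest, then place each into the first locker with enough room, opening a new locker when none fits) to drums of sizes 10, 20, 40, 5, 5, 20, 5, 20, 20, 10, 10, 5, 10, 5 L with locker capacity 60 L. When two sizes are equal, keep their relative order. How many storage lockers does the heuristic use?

Sorted descending: 40, 20, 20, 20, 20, 10, 10, 10, 10, 5, 5, 5, 5, 5.
  40 → locker 1 (new)  [load 40/60]
  20 → locker 1  [load 60/60]
  20 → locker 2 (new)  [load 20/60]
  20 → locker 2  [load 40/60]
  20 → locker 2  [load 60/60]
  10 → locker 3 (new)  [load 10/60]
  10 → locker 3  [load 20/60]
  10 → locker 3  [load 30/60]
  10 → locker 3  [load 40/60]
  5 → locker 3  [load 45/60]
  5 → locker 3  [load 50/60]
  5 → locker 3  [load 55/60]
  5 → locker 3  [load 60/60]
  5 → locker 4 (new)  [load 5/60]
4 storage lockers opened.

4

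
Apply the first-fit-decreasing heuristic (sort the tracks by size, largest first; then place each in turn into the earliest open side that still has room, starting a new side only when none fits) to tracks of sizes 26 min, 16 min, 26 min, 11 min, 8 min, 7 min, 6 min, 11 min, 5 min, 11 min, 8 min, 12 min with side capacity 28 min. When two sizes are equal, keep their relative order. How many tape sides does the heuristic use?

Sorted descending: 26, 26, 16, 12, 11, 11, 11, 8, 8, 7, 6, 5.
  26 → side 1 (new)  [load 26/28]
  26 → side 2 (new)  [load 26/28]
  16 → side 3 (new)  [load 16/28]
  12 → side 3  [load 28/28]
  11 → side 4 (new)  [load 11/28]
  11 → side 4  [load 22/28]
  11 → side 5 (new)  [load 11/28]
  8 → side 5  [load 19/28]
  8 → side 5  [load 27/28]
  7 → side 6 (new)  [load 7/28]
  6 → side 4  [load 28/28]
  5 → side 6  [load 12/28]
6 tape sides opened.

6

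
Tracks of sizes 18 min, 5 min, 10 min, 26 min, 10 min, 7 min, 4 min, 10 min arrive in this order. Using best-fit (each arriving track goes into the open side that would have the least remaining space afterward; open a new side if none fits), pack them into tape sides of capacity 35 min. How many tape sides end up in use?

3

  18 → side 1 (new)  [load 18/35]
  5 → side 1  [load 23/35]
  10 → side 1  [load 33/35]
  26 → side 2 (new)  [load 26/35]
  10 → side 3 (new)  [load 10/35]
  7 → side 2  [load 33/35]
  4 → side 3  [load 14/35]
  10 → side 3  [load 24/35]
3 tape sides opened.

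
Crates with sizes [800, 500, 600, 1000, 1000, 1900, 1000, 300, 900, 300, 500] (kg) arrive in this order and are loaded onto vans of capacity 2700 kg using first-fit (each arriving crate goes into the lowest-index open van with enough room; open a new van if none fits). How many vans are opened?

4

  800 → van 1 (new)  [load 800/2700]
  500 → van 1  [load 1300/2700]
  600 → van 1  [load 1900/2700]
  1000 → van 2 (new)  [load 1000/2700]
  1000 → van 2  [load 2000/2700]
  1900 → van 3 (new)  [load 1900/2700]
  1000 → van 4 (new)  [load 1000/2700]
  300 → van 1  [load 2200/2700]
  900 → van 4  [load 1900/2700]
  300 → van 1  [load 2500/2700]
  500 → van 2  [load 2500/2700]
4 vans opened.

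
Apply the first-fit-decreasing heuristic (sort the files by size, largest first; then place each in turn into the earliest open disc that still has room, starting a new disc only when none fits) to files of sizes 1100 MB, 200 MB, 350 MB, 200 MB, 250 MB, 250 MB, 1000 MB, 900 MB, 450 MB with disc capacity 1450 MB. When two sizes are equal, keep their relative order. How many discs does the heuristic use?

4

Sorted descending: 1100, 1000, 900, 450, 350, 250, 250, 200, 200.
  1100 → disc 1 (new)  [load 1100/1450]
  1000 → disc 2 (new)  [load 1000/1450]
  900 → disc 3 (new)  [load 900/1450]
  450 → disc 2  [load 1450/1450]
  350 → disc 1  [load 1450/1450]
  250 → disc 3  [load 1150/1450]
  250 → disc 3  [load 1400/1450]
  200 → disc 4 (new)  [load 200/1450]
  200 → disc 4  [load 400/1450]
4 discs opened.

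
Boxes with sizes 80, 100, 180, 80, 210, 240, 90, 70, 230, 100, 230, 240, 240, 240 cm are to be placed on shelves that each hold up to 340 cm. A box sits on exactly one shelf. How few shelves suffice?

Total = 240 + 240 + 240 + 240 + 230 + 230 + 210 + 180 + 100 + 100 + 90 + 80 + 80 + 70 = 2330 cm.
Lower bound: ⌈2330/340⌉ = 7 shelves.
Also, 8 boxes each exceed 170 cm, and no two of those can share a shelf, so at least 8 shelves are needed.
A packing using 8 shelves:
  shelf 1: 240 + 100 = 340
  shelf 2: 240 + 100 = 340
  shelf 3: 240 + 90 = 330
  shelf 4: 240 + 80 = 320
  shelf 5: 230 + 80 = 310
  shelf 6: 230 + 70 = 300
  shelf 7: 210 = 210
  shelf 8: 180 = 180
This matches the lower bound, so 8 is optimal.

8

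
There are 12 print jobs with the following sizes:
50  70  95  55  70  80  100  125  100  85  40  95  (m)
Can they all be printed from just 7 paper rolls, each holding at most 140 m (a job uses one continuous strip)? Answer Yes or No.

No

Total = 965 m; ⌈965/140⌉ = 7.
The bound of 7 does not rule out 7, but exhaustive search shows no assignment into 7 paper rolls of capacity 140 m exists — the minimum is 8.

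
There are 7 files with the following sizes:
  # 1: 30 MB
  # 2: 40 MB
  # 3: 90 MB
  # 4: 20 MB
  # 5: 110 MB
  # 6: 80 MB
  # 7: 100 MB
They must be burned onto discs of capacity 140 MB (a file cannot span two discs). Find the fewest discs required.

Total = 110 + 100 + 90 + 80 + 40 + 30 + 20 = 470 MB.
Lower bound: ⌈470/140⌉ = 4 discs.
A packing using 4 discs:
  disc 1: 110 + 30 = 140
  disc 2: 100 + 40 = 140
  disc 3: 90 + 20 = 110
  disc 4: 80 = 80
This matches the lower bound, so 4 is optimal.

4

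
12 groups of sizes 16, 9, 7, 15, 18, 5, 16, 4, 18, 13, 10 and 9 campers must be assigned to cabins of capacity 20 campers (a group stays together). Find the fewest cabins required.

Total = 18 + 18 + 16 + 16 + 15 + 13 + 10 + 9 + 9 + 7 + 5 + 4 = 140 campers.
Lower bound: ⌈140/20⌉ = 7 cabins.
A packing using 8 cabins:
  cabin 1: 18 = 18
  cabin 2: 18 = 18
  cabin 3: 16 + 4 = 20
  cabin 4: 16 = 16
  cabin 5: 15 + 5 = 20
  cabin 6: 13 + 7 = 20
  cabin 7: 10 + 9 = 19
  cabin 8: 9 = 9
No arrangement into 7 cabins stays within capacity, so 8 is optimal.

8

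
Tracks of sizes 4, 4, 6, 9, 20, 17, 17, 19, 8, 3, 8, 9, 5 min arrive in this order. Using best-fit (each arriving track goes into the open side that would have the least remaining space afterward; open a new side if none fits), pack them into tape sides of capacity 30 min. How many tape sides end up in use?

5

  4 → side 1 (new)  [load 4/30]
  4 → side 1  [load 8/30]
  6 → side 1  [load 14/30]
  9 → side 1  [load 23/30]
  20 → side 2 (new)  [load 20/30]
  17 → side 3 (new)  [load 17/30]
  17 → side 4 (new)  [load 17/30]
  19 → side 5 (new)  [load 19/30]
  8 → side 2  [load 28/30]
  3 → side 1  [load 26/30]
  8 → side 5  [load 27/30]
  9 → side 3  [load 26/30]
  5 → side 4  [load 22/30]
5 tape sides opened.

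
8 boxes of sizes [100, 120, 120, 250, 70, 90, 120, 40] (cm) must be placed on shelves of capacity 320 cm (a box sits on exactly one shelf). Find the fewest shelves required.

3

Total = 250 + 120 + 120 + 120 + 100 + 90 + 70 + 40 = 910 cm.
Lower bound: ⌈910/320⌉ = 3 shelves.
A packing using 3 shelves:
  shelf 1: 250 + 70 = 320
  shelf 2: 120 + 120 + 40 = 280
  shelf 3: 120 + 100 + 90 = 310
This matches the lower bound, so 3 is optimal.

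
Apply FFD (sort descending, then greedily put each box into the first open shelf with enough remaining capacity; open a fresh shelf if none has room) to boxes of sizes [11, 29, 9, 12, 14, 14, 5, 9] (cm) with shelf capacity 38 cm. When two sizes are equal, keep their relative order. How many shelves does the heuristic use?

3

Sorted descending: 29, 14, 14, 12, 11, 9, 9, 5.
  29 → shelf 1 (new)  [load 29/38]
  14 → shelf 2 (new)  [load 14/38]
  14 → shelf 2  [load 28/38]
  12 → shelf 3 (new)  [load 12/38]
  11 → shelf 3  [load 23/38]
  9 → shelf 1  [load 38/38]
  9 → shelf 2  [load 37/38]
  5 → shelf 3  [load 28/38]
3 shelves opened.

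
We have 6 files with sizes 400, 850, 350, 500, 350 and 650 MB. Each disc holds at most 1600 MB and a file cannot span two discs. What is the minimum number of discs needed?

2

Total = 850 + 650 + 500 + 400 + 350 + 350 = 3100 MB.
Lower bound: ⌈3100/1600⌉ = 2 discs.
A packing using 2 discs:
  disc 1: 850 + 650 = 1500
  disc 2: 500 + 400 + 350 + 350 = 1600
This matches the lower bound, so 2 is optimal.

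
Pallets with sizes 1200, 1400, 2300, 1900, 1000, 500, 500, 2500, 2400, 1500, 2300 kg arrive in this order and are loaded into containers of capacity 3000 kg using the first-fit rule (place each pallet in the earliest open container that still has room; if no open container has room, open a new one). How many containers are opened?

7

  1200 → container 1 (new)  [load 1200/3000]
  1400 → container 1  [load 2600/3000]
  2300 → container 2 (new)  [load 2300/3000]
  1900 → container 3 (new)  [load 1900/3000]
  1000 → container 3  [load 2900/3000]
  500 → container 2  [load 2800/3000]
  500 → container 4 (new)  [load 500/3000]
  2500 → container 4  [load 3000/3000]
  2400 → container 5 (new)  [load 2400/3000]
  1500 → container 6 (new)  [load 1500/3000]
  2300 → container 7 (new)  [load 2300/3000]
7 containers opened.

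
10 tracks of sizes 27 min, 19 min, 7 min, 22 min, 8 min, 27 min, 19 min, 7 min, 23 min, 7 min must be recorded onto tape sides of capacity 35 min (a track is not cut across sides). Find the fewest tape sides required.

Total = 27 + 27 + 23 + 22 + 19 + 19 + 8 + 7 + 7 + 7 = 166 min.
Lower bound: ⌈166/35⌉ = 5 tape sides.
Also, 6 tracks each exceed 35/2 min, and no two of those can share a side, so at least 6 tape sides are needed.
A packing using 6 tape sides:
  side 1: 27 + 8 = 35
  side 2: 27 + 7 = 34
  side 3: 23 + 7 = 30
  side 4: 22 + 7 = 29
  side 5: 19 = 19
  side 6: 19 = 19
This matches the lower bound, so 6 is optimal.

6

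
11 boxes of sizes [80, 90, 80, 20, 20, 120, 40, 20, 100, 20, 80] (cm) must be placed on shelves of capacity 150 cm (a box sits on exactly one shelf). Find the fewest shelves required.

6

Total = 120 + 100 + 90 + 80 + 80 + 80 + 40 + 20 + 20 + 20 + 20 = 670 cm.
Lower bound: ⌈670/150⌉ = 5 shelves.
Also, 6 boxes each exceed 75 cm, and no two of those can share a shelf, so at least 6 shelves are needed.
A packing using 6 shelves:
  shelf 1: 120 + 20 = 140
  shelf 2: 100 + 40 = 140
  shelf 3: 90 + 20 + 20 + 20 = 150
  shelf 4: 80 = 80
  shelf 5: 80 = 80
  shelf 6: 80 = 80
This matches the lower bound, so 6 is optimal.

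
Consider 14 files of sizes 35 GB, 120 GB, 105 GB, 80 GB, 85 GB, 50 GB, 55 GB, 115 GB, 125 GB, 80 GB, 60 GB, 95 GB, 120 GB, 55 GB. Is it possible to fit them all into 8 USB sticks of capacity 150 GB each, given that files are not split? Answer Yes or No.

No

Total = 1180 GB; ⌈1180/150⌉ = 8.
9 files each exceed half the capacity and cannot share a USB stick, forcing at least 9 USB sticks.
At least 9 USB sticks are required, but only 8 are allowed.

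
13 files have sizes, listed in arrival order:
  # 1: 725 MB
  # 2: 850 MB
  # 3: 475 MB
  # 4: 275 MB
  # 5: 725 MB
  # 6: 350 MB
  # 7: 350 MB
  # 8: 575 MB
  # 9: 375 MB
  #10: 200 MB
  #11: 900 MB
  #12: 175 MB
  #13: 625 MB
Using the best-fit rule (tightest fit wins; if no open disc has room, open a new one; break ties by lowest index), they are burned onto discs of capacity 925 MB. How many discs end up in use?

9

  725 → disc 1 (new)  [load 725/925]
  850 → disc 2 (new)  [load 850/925]
  475 → disc 3 (new)  [load 475/925]
  275 → disc 3  [load 750/925]
  725 → disc 4 (new)  [load 725/925]
  350 → disc 5 (new)  [load 350/925]
  350 → disc 5  [load 700/925]
  575 → disc 6 (new)  [load 575/925]
  375 → disc 7 (new)  [load 375/925]
  200 → disc 1  [load 925/925]
  900 → disc 8 (new)  [load 900/925]
  175 → disc 3  [load 925/925]
  625 → disc 9 (new)  [load 625/925]
9 discs opened.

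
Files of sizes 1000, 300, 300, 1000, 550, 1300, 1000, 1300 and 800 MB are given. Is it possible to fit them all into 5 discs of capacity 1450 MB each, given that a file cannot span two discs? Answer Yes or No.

Total = 7550 MB; ⌈7550/1450⌉ = 6.
At least 6 discs are required, but only 5 are allowed.

No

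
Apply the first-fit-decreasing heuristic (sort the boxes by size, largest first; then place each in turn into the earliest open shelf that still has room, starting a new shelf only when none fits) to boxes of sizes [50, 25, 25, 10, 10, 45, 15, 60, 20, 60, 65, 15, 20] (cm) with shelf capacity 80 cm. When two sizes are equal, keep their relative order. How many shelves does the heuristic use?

6

Sorted descending: 65, 60, 60, 50, 45, 25, 25, 20, 20, 15, 15, 10, 10.
  65 → shelf 1 (new)  [load 65/80]
  60 → shelf 2 (new)  [load 60/80]
  60 → shelf 3 (new)  [load 60/80]
  50 → shelf 4 (new)  [load 50/80]
  45 → shelf 5 (new)  [load 45/80]
  25 → shelf 4  [load 75/80]
  25 → shelf 5  [load 70/80]
  20 → shelf 2  [load 80/80]
  20 → shelf 3  [load 80/80]
  15 → shelf 1  [load 80/80]
  15 → shelf 6 (new)  [load 15/80]
  10 → shelf 5  [load 80/80]
  10 → shelf 6  [load 25/80]
6 shelves opened.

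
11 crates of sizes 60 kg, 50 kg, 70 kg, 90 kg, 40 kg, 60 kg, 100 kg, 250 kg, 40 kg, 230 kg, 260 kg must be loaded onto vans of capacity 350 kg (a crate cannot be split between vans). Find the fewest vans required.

Total = 260 + 250 + 230 + 100 + 90 + 70 + 60 + 60 + 50 + 40 + 40 = 1250 kg.
Lower bound: ⌈1250/350⌉ = 4 vans.
A packing using 4 vans:
  van 1: 260 + 90 = 350
  van 2: 250 + 100 = 350
  van 3: 230 + 70 + 50 = 350
  van 4: 60 + 60 + 40 + 40 = 200
This matches the lower bound, so 4 is optimal.

4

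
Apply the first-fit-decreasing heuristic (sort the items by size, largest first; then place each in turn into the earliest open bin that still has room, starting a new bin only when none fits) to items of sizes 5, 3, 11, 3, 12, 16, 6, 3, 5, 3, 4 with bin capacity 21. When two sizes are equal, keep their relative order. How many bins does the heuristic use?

Sorted descending: 16, 12, 11, 6, 5, 5, 4, 3, 3, 3, 3.
  16 → bin 1 (new)  [load 16/21]
  12 → bin 2 (new)  [load 12/21]
  11 → bin 3 (new)  [load 11/21]
  6 → bin 2  [load 18/21]
  5 → bin 1  [load 21/21]
  5 → bin 3  [load 16/21]
  4 → bin 3  [load 20/21]
  3 → bin 2  [load 21/21]
  3 → bin 4 (new)  [load 3/21]
  3 → bin 4  [load 6/21]
  3 → bin 4  [load 9/21]
4 bins opened.

4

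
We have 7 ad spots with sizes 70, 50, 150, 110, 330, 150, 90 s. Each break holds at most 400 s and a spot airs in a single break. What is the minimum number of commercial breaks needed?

3

Total = 330 + 150 + 150 + 110 + 90 + 70 + 50 = 950 s.
Lower bound: ⌈950/400⌉ = 3 commercial breaks.
A packing using 3 commercial breaks:
  break 1: 330 + 70 = 400
  break 2: 150 + 150 + 90 = 390
  break 3: 110 + 50 = 160
This matches the lower bound, so 3 is optimal.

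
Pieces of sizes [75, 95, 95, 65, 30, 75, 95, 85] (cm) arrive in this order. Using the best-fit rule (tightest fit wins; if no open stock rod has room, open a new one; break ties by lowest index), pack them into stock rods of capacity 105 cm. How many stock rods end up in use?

7

  75 → stock rod 1 (new)  [load 75/105]
  95 → stock rod 2 (new)  [load 95/105]
  95 → stock rod 3 (new)  [load 95/105]
  65 → stock rod 4 (new)  [load 65/105]
  30 → stock rod 1  [load 105/105]
  75 → stock rod 5 (new)  [load 75/105]
  95 → stock rod 6 (new)  [load 95/105]
  85 → stock rod 7 (new)  [load 85/105]
7 stock rods opened.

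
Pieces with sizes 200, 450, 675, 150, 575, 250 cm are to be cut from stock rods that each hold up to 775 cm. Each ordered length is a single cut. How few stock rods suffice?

4

Total = 675 + 575 + 450 + 250 + 200 + 150 = 2300 cm.
Lower bound: ⌈2300/775⌉ = 3 stock rods.
A packing using 4 stock rods:
  stock rod 1: 675 = 675
  stock rod 2: 575 + 200 = 775
  stock rod 3: 450 + 250 = 700
  stock rod 4: 150 = 150
No arrangement into 3 stock rods stays within capacity, so 4 is optimal.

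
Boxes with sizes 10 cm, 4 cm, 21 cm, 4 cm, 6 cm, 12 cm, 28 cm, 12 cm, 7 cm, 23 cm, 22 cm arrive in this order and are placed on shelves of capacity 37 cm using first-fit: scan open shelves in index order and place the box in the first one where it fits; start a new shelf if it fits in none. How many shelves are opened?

  10 → shelf 1 (new)  [load 10/37]
  4 → shelf 1  [load 14/37]
  21 → shelf 1  [load 35/37]
  4 → shelf 2 (new)  [load 4/37]
  6 → shelf 2  [load 10/37]
  12 → shelf 2  [load 22/37]
  28 → shelf 3 (new)  [load 28/37]
  12 → shelf 2  [load 34/37]
  7 → shelf 3  [load 35/37]
  23 → shelf 4 (new)  [load 23/37]
  22 → shelf 5 (new)  [load 22/37]
5 shelves opened.

5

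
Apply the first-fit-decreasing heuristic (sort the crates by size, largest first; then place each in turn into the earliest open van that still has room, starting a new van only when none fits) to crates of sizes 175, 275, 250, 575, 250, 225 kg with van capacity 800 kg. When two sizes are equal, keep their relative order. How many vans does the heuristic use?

3

Sorted descending: 575, 275, 250, 250, 225, 175.
  575 → van 1 (new)  [load 575/800]
  275 → van 2 (new)  [load 275/800]
  250 → van 2  [load 525/800]
  250 → van 2  [load 775/800]
  225 → van 1  [load 800/800]
  175 → van 3 (new)  [load 175/800]
3 vans opened.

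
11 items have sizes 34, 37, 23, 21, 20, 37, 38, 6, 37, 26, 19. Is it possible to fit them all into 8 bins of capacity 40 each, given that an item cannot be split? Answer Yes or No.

No

Total = 298; ⌈298/40⌉ = 8.
The bound of 8 does not rule out 8, but exhaustive search shows no assignment into 8 bins of capacity 40 exists — the minimum is 9.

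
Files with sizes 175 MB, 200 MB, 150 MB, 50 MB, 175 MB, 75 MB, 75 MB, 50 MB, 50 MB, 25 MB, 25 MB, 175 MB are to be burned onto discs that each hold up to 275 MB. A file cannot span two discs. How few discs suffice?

Total = 200 + 175 + 175 + 175 + 150 + 75 + 75 + 50 + 50 + 50 + 25 + 25 = 1225 MB.
Lower bound: ⌈1225/275⌉ = 5 discs.
A packing using 5 discs:
  disc 1: 200 + 75 = 275
  disc 2: 175 + 75 + 25 = 275
  disc 3: 175 + 50 + 50 = 275
  disc 4: 175 + 50 + 25 = 250
  disc 5: 150 = 150
This matches the lower bound, so 5 is optimal.

5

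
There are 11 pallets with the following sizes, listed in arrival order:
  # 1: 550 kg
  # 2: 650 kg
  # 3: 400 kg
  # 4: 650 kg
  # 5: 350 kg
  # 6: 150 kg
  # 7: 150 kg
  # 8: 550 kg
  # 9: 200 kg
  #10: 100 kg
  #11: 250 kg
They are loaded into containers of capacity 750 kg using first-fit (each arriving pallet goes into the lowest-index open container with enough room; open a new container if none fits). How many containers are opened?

6

  550 → container 1 (new)  [load 550/750]
  650 → container 2 (new)  [load 650/750]
  400 → container 3 (new)  [load 400/750]
  650 → container 4 (new)  [load 650/750]
  350 → container 3  [load 750/750]
  150 → container 1  [load 700/750]
  150 → container 5 (new)  [load 150/750]
  550 → container 5  [load 700/750]
  200 → container 6 (new)  [load 200/750]
  100 → container 2  [load 750/750]
  250 → container 6  [load 450/750]
6 containers opened.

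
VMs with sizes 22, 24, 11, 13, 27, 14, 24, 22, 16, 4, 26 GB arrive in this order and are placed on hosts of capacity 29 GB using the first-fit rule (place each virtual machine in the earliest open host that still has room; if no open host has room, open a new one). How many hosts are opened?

  22 → host 1 (new)  [load 22/29]
  24 → host 2 (new)  [load 24/29]
  11 → host 3 (new)  [load 11/29]
  13 → host 3  [load 24/29]
  27 → host 4 (new)  [load 27/29]
  14 → host 5 (new)  [load 14/29]
  24 → host 6 (new)  [load 24/29]
  22 → host 7 (new)  [load 22/29]
  16 → host 8 (new)  [load 16/29]
  4 → host 1  [load 26/29]
  26 → host 9 (new)  [load 26/29]
9 hosts opened.

9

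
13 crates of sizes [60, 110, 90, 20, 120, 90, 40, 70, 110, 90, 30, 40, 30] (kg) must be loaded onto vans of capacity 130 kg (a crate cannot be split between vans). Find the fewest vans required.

8

Total = 120 + 110 + 110 + 90 + 90 + 90 + 70 + 60 + 40 + 40 + 30 + 30 + 20 = 900 kg.
Lower bound: ⌈900/130⌉ = 7 vans.
A packing using 8 vans:
  van 1: 120 = 120
  van 2: 110 + 20 = 130
  van 3: 110 = 110
  van 4: 90 + 40 = 130
  van 5: 90 + 40 = 130
  van 6: 90 + 30 = 120
  van 7: 70 + 60 = 130
  van 8: 30 = 30
No arrangement into 7 vans stays within capacity, so 8 is optimal.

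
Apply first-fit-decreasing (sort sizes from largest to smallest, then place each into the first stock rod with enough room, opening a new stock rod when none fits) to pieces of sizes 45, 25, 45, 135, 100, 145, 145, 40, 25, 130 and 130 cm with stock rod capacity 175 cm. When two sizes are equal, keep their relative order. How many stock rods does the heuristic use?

6

Sorted descending: 145, 145, 135, 130, 130, 100, 45, 45, 40, 25, 25.
  145 → stock rod 1 (new)  [load 145/175]
  145 → stock rod 2 (new)  [load 145/175]
  135 → stock rod 3 (new)  [load 135/175]
  130 → stock rod 4 (new)  [load 130/175]
  130 → stock rod 5 (new)  [load 130/175]
  100 → stock rod 6 (new)  [load 100/175]
  45 → stock rod 4  [load 175/175]
  45 → stock rod 5  [load 175/175]
  40 → stock rod 3  [load 175/175]
  25 → stock rod 1  [load 170/175]
  25 → stock rod 2  [load 170/175]
6 stock rods opened.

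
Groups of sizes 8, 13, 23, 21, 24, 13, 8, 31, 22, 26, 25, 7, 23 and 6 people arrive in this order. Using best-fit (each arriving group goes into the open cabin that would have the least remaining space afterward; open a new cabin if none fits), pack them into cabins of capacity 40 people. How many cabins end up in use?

9

  8 → cabin 1 (new)  [load 8/40]
  13 → cabin 1  [load 21/40]
  23 → cabin 2 (new)  [load 23/40]
  21 → cabin 3 (new)  [load 21/40]
  24 → cabin 4 (new)  [load 24/40]
  13 → cabin 4  [load 37/40]
  8 → cabin 2  [load 31/40]
  31 → cabin 5 (new)  [load 31/40]
  22 → cabin 6 (new)  [load 22/40]
  26 → cabin 7 (new)  [load 26/40]
  25 → cabin 8 (new)  [load 25/40]
  7 → cabin 2  [load 38/40]
  23 → cabin 9 (new)  [load 23/40]
  6 → cabin 5  [load 37/40]
9 cabins opened.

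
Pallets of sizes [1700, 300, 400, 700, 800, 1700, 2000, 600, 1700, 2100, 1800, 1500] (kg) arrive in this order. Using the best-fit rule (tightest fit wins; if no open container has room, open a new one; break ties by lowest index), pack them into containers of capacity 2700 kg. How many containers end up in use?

  1700 → container 1 (new)  [load 1700/2700]
  300 → container 1  [load 2000/2700]
  400 → container 1  [load 2400/2700]
  700 → container 2 (new)  [load 700/2700]
  800 → container 2  [load 1500/2700]
  1700 → container 3 (new)  [load 1700/2700]
  2000 → container 4 (new)  [load 2000/2700]
  600 → container 4  [load 2600/2700]
  1700 → container 5 (new)  [load 1700/2700]
  2100 → container 6 (new)  [load 2100/2700]
  1800 → container 7 (new)  [load 1800/2700]
  1500 → container 8 (new)  [load 1500/2700]
8 containers opened.

8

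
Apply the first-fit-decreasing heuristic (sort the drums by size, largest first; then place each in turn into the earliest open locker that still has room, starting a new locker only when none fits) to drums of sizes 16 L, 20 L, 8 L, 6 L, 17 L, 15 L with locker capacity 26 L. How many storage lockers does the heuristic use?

Sorted descending: 20, 17, 16, 15, 8, 6.
  20 → locker 1 (new)  [load 20/26]
  17 → locker 2 (new)  [load 17/26]
  16 → locker 3 (new)  [load 16/26]
  15 → locker 4 (new)  [load 15/26]
  8 → locker 2  [load 25/26]
  6 → locker 1  [load 26/26]
4 storage lockers opened.

4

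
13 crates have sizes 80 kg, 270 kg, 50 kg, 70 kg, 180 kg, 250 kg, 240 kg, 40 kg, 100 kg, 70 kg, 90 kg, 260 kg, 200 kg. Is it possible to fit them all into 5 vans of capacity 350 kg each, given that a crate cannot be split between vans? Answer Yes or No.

No

Total = 1900 kg; ⌈1900/350⌉ = 6.
At least 6 vans are required, but only 5 are allowed.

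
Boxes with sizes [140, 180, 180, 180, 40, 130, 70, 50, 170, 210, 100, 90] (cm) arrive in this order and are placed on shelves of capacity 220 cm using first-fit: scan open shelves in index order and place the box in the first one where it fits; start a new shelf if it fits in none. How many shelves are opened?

  140 → shelf 1 (new)  [load 140/220]
  180 → shelf 2 (new)  [load 180/220]
  180 → shelf 3 (new)  [load 180/220]
  180 → shelf 4 (new)  [load 180/220]
  40 → shelf 1  [load 180/220]
  130 → shelf 5 (new)  [load 130/220]
  70 → shelf 5  [load 200/220]
  50 → shelf 6 (new)  [load 50/220]
  170 → shelf 6  [load 220/220]
  210 → shelf 7 (new)  [load 210/220]
  100 → shelf 8 (new)  [load 100/220]
  90 → shelf 8  [load 190/220]
8 shelves opened.

8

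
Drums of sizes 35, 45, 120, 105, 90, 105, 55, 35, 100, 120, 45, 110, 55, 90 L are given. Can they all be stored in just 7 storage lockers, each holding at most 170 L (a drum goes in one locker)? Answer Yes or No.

Total = 1110 L; ⌈1110/170⌉ = 7.
8 drums each exceed half the capacity and cannot share a locker, forcing at least 8 storage lockers.
At least 8 storage lockers are required, but only 7 are allowed.

No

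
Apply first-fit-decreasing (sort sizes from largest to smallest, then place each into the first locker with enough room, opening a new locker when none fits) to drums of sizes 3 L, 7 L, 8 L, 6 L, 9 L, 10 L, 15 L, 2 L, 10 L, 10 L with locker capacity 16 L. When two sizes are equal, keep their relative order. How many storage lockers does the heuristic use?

Sorted descending: 15, 10, 10, 10, 9, 8, 7, 6, 3, 2.
  15 → locker 1 (new)  [load 15/16]
  10 → locker 2 (new)  [load 10/16]
  10 → locker 3 (new)  [load 10/16]
  10 → locker 4 (new)  [load 10/16]
  9 → locker 5 (new)  [load 9/16]
  8 → locker 6 (new)  [load 8/16]
  7 → locker 5  [load 16/16]
  6 → locker 2  [load 16/16]
  3 → locker 3  [load 13/16]
  2 → locker 3  [load 15/16]
6 storage lockers opened.

6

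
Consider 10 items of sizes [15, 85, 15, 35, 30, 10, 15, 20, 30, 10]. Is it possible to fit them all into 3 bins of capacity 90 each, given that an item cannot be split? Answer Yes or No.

A valid assignment using 3 bins:
  bin 1: 85 = 85
  bin 2: 35 + 30 + 15 + 10 = 90
  bin 3: 30 + 20 + 15 + 15 + 10 = 90
Every load is within 90, so 3 bins suffice.

Yes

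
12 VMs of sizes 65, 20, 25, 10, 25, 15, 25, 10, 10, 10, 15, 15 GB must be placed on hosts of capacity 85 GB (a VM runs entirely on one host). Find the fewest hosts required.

3

Total = 65 + 25 + 25 + 25 + 20 + 15 + 15 + 15 + 10 + 10 + 10 + 10 = 245 GB.
Lower bound: ⌈245/85⌉ = 3 hosts.
A packing using 3 hosts:
  host 1: 65 + 20 = 85
  host 2: 25 + 25 + 25 + 10 = 85
  host 3: 15 + 15 + 15 + 10 + 10 + 10 = 75
This matches the lower bound, so 3 is optimal.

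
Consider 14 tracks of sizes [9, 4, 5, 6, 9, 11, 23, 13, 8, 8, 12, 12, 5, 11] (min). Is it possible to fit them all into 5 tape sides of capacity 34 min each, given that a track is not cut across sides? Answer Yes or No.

A valid assignment using 4 tape sides:
  side 1: 23 + 11 = 34
  side 2: 13 + 12 + 9 = 34
  side 3: 12 + 11 + 6 + 5 = 34
  side 4: 9 + 8 + 8 + 5 + 4 = 34
That uses only 4 ≤ 5, so 5 tape sides are enough.

Yes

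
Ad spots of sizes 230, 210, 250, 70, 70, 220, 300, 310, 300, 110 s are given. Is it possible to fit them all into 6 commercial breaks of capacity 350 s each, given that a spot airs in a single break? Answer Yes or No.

Total = 2070 s; ⌈2070/350⌉ = 6.
7 ad spots each exceed half the capacity and cannot share a break, forcing at least 7 commercial breaks.
At least 7 commercial breaks are required, but only 6 are allowed.

No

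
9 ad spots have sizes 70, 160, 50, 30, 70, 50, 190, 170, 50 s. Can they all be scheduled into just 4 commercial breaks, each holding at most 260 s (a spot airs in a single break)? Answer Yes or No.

Yes

A valid assignment using 4 commercial breaks:
  break 1: 190 + 70 = 260
  break 2: 170 + 70 = 240
  break 3: 160 + 50 + 50 = 260
  break 4: 50 + 30 = 80
Every load is within 260 s, so 4 commercial breaks suffice.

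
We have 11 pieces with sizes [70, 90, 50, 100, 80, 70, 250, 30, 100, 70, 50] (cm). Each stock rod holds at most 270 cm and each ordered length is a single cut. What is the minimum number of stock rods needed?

Total = 250 + 100 + 100 + 90 + 80 + 70 + 70 + 70 + 50 + 50 + 30 = 960 cm.
Lower bound: ⌈960/270⌉ = 4 stock rods.
A packing using 4 stock rods:
  stock rod 1: 250 = 250
  stock rod 2: 100 + 100 + 70 = 270
  stock rod 3: 90 + 80 + 70 + 30 = 270
  stock rod 4: 70 + 50 + 50 = 170
This matches the lower bound, so 4 is optimal.

4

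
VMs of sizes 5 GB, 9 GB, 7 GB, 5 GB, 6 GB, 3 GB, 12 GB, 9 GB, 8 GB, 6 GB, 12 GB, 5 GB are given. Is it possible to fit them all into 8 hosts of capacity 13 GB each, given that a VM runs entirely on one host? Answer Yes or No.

Yes

A valid assignment using 8 hosts:
  host 1: 12 = 12
  host 2: 12 = 12
  host 3: 9 + 3 = 12
  host 4: 9 = 9
  host 5: 8 + 5 = 13
  host 6: 7 + 6 = 13
  host 7: 6 + 5 = 11
  host 8: 5 = 5
Every load is within 13 GB, so 8 hosts suffice.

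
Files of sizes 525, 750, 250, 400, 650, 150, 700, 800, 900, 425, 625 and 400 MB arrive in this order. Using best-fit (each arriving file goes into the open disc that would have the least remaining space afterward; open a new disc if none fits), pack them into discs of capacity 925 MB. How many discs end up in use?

9

  525 → disc 1 (new)  [load 525/925]
  750 → disc 2 (new)  [load 750/925]
  250 → disc 1  [load 775/925]
  400 → disc 3 (new)  [load 400/925]
  650 → disc 4 (new)  [load 650/925]
  150 → disc 1  [load 925/925]
  700 → disc 5 (new)  [load 700/925]
  800 → disc 6 (new)  [load 800/925]
  900 → disc 7 (new)  [load 900/925]
  425 → disc 3  [load 825/925]
  625 → disc 8 (new)  [load 625/925]
  400 → disc 9 (new)  [load 400/925]
9 discs opened.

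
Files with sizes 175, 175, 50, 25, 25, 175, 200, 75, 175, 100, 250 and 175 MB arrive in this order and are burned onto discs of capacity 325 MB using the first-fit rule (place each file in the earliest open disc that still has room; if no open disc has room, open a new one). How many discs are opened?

  175 → disc 1 (new)  [load 175/325]
  175 → disc 2 (new)  [load 175/325]
  50 → disc 1  [load 225/325]
  25 → disc 1  [load 250/325]
  25 → disc 1  [load 275/325]
  175 → disc 3 (new)  [load 175/325]
  200 → disc 4 (new)  [load 200/325]
  75 → disc 2  [load 250/325]
  175 → disc 5 (new)  [load 175/325]
  100 → disc 3  [load 275/325]
  250 → disc 6 (new)  [load 250/325]
  175 → disc 7 (new)  [load 175/325]
7 discs opened.

7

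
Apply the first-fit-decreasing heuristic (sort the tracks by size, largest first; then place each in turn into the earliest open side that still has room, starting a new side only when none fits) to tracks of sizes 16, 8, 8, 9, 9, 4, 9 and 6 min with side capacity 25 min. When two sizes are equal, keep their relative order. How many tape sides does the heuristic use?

Sorted descending: 16, 9, 9, 9, 8, 8, 6, 4.
  16 → side 1 (new)  [load 16/25]
  9 → side 1  [load 25/25]
  9 → side 2 (new)  [load 9/25]
  9 → side 2  [load 18/25]
  8 → side 3 (new)  [load 8/25]
  8 → side 3  [load 16/25]
  6 → side 2  [load 24/25]
  4 → side 3  [load 20/25]
3 tape sides opened.

3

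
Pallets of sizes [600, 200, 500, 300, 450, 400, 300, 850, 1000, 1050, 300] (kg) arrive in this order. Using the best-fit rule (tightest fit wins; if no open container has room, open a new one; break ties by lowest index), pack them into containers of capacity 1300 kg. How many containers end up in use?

  600 → container 1 (new)  [load 600/1300]
  200 → container 1  [load 800/1300]
  500 → container 1  [load 1300/1300]
  300 → container 2 (new)  [load 300/1300]
  450 → container 2  [load 750/1300]
  400 → container 2  [load 1150/1300]
  300 → container 3 (new)  [load 300/1300]
  850 → container 3  [load 1150/1300]
  1000 → container 4 (new)  [load 1000/1300]
  1050 → container 5 (new)  [load 1050/1300]
  300 → container 4  [load 1300/1300]
5 containers opened.

5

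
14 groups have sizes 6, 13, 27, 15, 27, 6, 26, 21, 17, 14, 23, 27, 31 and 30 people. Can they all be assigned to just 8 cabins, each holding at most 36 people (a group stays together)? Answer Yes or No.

Total = 283 people; ⌈283/36⌉ = 8.
The bound of 8 does not rule out 8, but exhaustive search shows no assignment into 8 cabins of capacity 36 people exists — the minimum is 9.

No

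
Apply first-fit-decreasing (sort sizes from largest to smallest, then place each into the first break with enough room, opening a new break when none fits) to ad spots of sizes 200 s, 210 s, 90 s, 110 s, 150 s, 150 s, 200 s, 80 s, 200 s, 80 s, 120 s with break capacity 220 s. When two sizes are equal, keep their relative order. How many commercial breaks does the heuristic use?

Sorted descending: 210, 200, 200, 200, 150, 150, 120, 110, 90, 80, 80.
  210 → break 1 (new)  [load 210/220]
  200 → break 2 (new)  [load 200/220]
  200 → break 3 (new)  [load 200/220]
  200 → break 4 (new)  [load 200/220]
  150 → break 5 (new)  [load 150/220]
  150 → break 6 (new)  [load 150/220]
  120 → break 7 (new)  [load 120/220]
  110 → break 8 (new)  [load 110/220]
  90 → break 7  [load 210/220]
  80 → break 8  [load 190/220]
  80 → break 9 (new)  [load 80/220]
9 commercial breaks opened.

9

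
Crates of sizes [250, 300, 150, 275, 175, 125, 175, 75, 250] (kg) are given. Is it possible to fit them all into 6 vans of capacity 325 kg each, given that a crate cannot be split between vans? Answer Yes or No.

Yes

A valid assignment using 6 vans:
  van 1: 300 = 300
  van 2: 275 = 275
  van 3: 250 + 75 = 325
  van 4: 250 = 250
  van 5: 175 + 150 = 325
  van 6: 175 + 125 = 300
Every load is within 325 kg, so 6 vans suffice.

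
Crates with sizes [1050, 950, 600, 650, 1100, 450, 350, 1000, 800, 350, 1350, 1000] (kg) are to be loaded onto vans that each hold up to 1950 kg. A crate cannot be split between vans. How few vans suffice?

6

Total = 1350 + 1100 + 1050 + 1000 + 1000 + 950 + 800 + 650 + 600 + 450 + 350 + 350 = 9650 kg.
Lower bound: ⌈9650/1950⌉ = 5 vans.
A packing using 6 vans:
  van 1: 1350 + 600 = 1950
  van 2: 1100 + 800 = 1900
  van 3: 1050 + 650 = 1700
  van 4: 1000 + 950 = 1950
  van 5: 1000 + 450 + 350 = 1800
  van 6: 350 = 350
No arrangement into 5 vans stays within capacity, so 6 is optimal.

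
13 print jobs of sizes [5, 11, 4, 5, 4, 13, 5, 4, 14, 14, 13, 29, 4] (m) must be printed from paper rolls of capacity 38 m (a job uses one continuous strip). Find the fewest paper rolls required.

4

Total = 29 + 14 + 14 + 13 + 13 + 11 + 5 + 5 + 5 + 4 + 4 + 4 + 4 = 125 m.
Lower bound: ⌈125/38⌉ = 4 paper rolls.
A packing using 4 paper rolls:
  roll 1: 29 + 5 + 4 = 38
  roll 2: 14 + 14 + 5 + 5 = 38
  roll 3: 13 + 13 + 11 = 37
  roll 4: 4 + 4 + 4 = 12
This matches the lower bound, so 4 is optimal.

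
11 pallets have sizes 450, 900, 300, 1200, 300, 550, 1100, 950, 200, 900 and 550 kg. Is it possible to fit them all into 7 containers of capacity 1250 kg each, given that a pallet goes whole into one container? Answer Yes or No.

Yes

A valid assignment using 7 containers:
  container 1: 1200 = 1200
  container 2: 1100 = 1100
  container 3: 950 + 300 = 1250
  container 4: 900 + 300 = 1200
  container 5: 900 + 200 = 1100
  container 6: 550 + 550 = 1100
  container 7: 450 = 450
Every load is within 1250 kg, so 7 containers suffice.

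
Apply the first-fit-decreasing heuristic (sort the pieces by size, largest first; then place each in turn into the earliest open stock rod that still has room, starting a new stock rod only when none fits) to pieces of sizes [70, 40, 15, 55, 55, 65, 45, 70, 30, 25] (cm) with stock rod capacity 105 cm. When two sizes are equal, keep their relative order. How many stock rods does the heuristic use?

5

Sorted descending: 70, 70, 65, 55, 55, 45, 40, 30, 25, 15.
  70 → stock rod 1 (new)  [load 70/105]
  70 → stock rod 2 (new)  [load 70/105]
  65 → stock rod 3 (new)  [load 65/105]
  55 → stock rod 4 (new)  [load 55/105]
  55 → stock rod 5 (new)  [load 55/105]
  45 → stock rod 4  [load 100/105]
  40 → stock rod 3  [load 105/105]
  30 → stock rod 1  [load 100/105]
  25 → stock rod 2  [load 95/105]
  15 → stock rod 5  [load 70/105]
5 stock rods opened.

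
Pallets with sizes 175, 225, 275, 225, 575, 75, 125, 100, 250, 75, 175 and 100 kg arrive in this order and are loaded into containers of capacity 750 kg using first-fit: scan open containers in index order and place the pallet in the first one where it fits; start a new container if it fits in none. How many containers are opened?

  175 → container 1 (new)  [load 175/750]
  225 → container 1  [load 400/750]
  275 → container 1  [load 675/750]
  225 → container 2 (new)  [load 225/750]
  575 → container 3 (new)  [load 575/750]
  75 → container 1  [load 750/750]
  125 → container 2  [load 350/750]
  100 → container 2  [load 450/750]
  250 → container 2  [load 700/750]
  75 → container 3  [load 650/750]
  175 → container 4 (new)  [load 175/750]
  100 → container 3  [load 750/750]
4 containers opened.

4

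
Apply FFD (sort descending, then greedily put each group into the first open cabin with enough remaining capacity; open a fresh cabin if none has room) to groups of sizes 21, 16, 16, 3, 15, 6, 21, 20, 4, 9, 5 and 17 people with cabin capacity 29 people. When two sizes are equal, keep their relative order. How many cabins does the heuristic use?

Sorted descending: 21, 21, 20, 17, 16, 16, 15, 9, 6, 5, 4, 3.
  21 → cabin 1 (new)  [load 21/29]
  21 → cabin 2 (new)  [load 21/29]
  20 → cabin 3 (new)  [load 20/29]
  17 → cabin 4 (new)  [load 17/29]
  16 → cabin 5 (new)  [load 16/29]
  16 → cabin 6 (new)  [load 16/29]
  15 → cabin 7 (new)  [load 15/29]
  9 → cabin 3  [load 29/29]
  6 → cabin 1  [load 27/29]
  5 → cabin 2  [load 26/29]
  4 → cabin 4  [load 21/29]
  3 → cabin 2  [load 29/29]
7 cabins opened.

7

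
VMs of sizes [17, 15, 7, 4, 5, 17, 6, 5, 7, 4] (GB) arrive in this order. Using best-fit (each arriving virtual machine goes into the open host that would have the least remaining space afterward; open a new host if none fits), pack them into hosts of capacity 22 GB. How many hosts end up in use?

4

  17 → host 1 (new)  [load 17/22]
  15 → host 2 (new)  [load 15/22]
  7 → host 2  [load 22/22]
  4 → host 1  [load 21/22]
  5 → host 3 (new)  [load 5/22]
  17 → host 3  [load 22/22]
  6 → host 4 (new)  [load 6/22]
  5 → host 4  [load 11/22]
  7 → host 4  [load 18/22]
  4 → host 4  [load 22/22]
4 hosts opened.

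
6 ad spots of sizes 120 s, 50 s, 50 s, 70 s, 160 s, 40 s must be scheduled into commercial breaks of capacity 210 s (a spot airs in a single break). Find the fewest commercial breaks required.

3

Total = 160 + 120 + 70 + 50 + 50 + 40 = 490 s.
Lower bound: ⌈490/210⌉ = 3 commercial breaks.
A packing using 3 commercial breaks:
  break 1: 160 + 50 = 210
  break 2: 120 + 70 = 190
  break 3: 50 + 40 = 90
This matches the lower bound, so 3 is optimal.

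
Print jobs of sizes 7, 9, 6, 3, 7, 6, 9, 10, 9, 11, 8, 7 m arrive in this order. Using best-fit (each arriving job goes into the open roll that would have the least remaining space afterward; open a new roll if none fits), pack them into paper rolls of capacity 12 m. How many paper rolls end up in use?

  7 → roll 1 (new)  [load 7/12]
  9 → roll 2 (new)  [load 9/12]
  6 → roll 3 (new)  [load 6/12]
  3 → roll 2  [load 12/12]
  7 → roll 4 (new)  [load 7/12]
  6 → roll 3  [load 12/12]
  9 → roll 5 (new)  [load 9/12]
  10 → roll 6 (new)  [load 10/12]
  9 → roll 7 (new)  [load 9/12]
  11 → roll 8 (new)  [load 11/12]
  8 → roll 9 (new)  [load 8/12]
  7 → roll 10 (new)  [load 7/12]
10 paper rolls opened.

10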